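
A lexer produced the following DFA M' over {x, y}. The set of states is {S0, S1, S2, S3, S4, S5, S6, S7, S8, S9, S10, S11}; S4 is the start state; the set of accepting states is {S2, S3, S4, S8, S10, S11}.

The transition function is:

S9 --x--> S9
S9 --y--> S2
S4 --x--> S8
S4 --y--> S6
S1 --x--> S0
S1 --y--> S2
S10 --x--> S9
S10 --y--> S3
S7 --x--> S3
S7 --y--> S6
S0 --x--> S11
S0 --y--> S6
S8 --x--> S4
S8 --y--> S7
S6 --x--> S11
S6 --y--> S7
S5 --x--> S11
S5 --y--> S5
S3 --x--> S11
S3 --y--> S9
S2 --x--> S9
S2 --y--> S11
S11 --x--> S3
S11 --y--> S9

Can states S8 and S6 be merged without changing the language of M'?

First remove the unreachable states {S0,S1,S5,S10}; 8 states remain.
P0 = {S2,S3,S4,S8,S11} | {S6,S7,S9}.
On input x, block {S2,S3,S4,S8,S11} splits into {S3,S4,S8,S11} and {S2}.
Split {S6,S7,S9} by δ(·,x) → {S6,S7} and {S9}.
Refine {S3,S4,S8,S11} on symbol y: members go to different blocks, giving {S3,S11} and {S4,S8}.
Stable partition: {S3,S11} | {S6,S7} | {S2} | {S9} | {S4,S8} — 5 equivalence classes.
S8 and S6 end up in different blocks, so they are distinguishable. For instance, the string 'ε' is accepted from only S8.

No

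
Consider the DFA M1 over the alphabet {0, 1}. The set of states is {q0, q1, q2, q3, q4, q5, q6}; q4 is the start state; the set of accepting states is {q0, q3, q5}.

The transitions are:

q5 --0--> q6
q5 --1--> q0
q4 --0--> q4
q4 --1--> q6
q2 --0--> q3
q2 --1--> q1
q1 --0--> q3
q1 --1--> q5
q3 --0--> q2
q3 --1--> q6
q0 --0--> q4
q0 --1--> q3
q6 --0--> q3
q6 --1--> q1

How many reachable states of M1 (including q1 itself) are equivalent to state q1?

1

All states are reachable from the start state.
Start with accepting vs non-accepting: {q0,q3,q5} | {q1,q2,q4,q6}.
On input 1, block {q0,q3,q5} splits into {q0,q5} and {q3}.
On input 1, block {q0,q5} splits into {q0} and {q5}.
Refine {q1,q2,q4,q6} on symbol 0: members go to different blocks, giving {q1,q2,q6} and {q4}.
Refine {q1,q2,q6} on symbol 1: members go to different blocks, giving {q2,q6} and {q1}.
The partition is now stable with 6 blocks: {q0} | {q2,q6} | {q3} | {q5} | {q4} | {q1}.
The equivalence class containing q1 is {q1}, of size 1.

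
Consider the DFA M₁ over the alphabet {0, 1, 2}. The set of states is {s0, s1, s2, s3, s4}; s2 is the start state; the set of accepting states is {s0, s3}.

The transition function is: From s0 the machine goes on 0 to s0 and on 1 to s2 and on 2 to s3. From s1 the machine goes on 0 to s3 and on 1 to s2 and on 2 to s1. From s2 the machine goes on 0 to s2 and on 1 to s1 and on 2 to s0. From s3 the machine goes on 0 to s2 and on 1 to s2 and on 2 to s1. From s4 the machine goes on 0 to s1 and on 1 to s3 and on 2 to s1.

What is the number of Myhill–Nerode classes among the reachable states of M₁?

Reachable states from the start: {s0,s1,s2,s3}. Unreachable: {s4} — drop them.
Start with accepting vs non-accepting: {s0,s3} | {s1,s2}.
Refine {s0,s3} on symbol 0: members go to different blocks, giving {s0} and {s3}.
Split {s1,s2} by δ(·,0) → {s1} and {s2}.
Stable partition: {s0} | {s1} | {s3} | {s2} — 4 equivalence classes.

4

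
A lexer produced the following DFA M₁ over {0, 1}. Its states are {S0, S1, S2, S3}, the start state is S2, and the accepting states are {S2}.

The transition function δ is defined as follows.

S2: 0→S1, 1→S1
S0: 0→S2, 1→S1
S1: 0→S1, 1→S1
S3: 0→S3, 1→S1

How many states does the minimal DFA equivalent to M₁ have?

2

First remove the unreachable states {S0,S3}; 2 states remain.
P0 = {S2} | {S1}.
No further refinement is possible. Final partition (2 blocks): {S2} | {S1}.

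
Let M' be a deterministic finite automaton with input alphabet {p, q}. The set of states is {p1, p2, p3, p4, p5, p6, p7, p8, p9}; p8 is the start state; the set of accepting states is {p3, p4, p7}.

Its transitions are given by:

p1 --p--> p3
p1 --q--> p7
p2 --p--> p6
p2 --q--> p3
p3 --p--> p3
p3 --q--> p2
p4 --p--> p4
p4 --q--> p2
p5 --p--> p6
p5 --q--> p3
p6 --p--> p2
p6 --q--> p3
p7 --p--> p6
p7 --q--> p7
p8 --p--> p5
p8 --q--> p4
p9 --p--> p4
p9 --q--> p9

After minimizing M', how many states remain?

Reachable states from the start: {p2,p3,p4,p5,p6,p8}. Unreachable: {p1,p7,p9} — drop them.
Initial partition by acceptance: {p3,p4} | {p2,p5,p6,p8}.
Stable partition: {p3,p4} | {p2,p5,p6,p8} — 2 equivalence classes.

2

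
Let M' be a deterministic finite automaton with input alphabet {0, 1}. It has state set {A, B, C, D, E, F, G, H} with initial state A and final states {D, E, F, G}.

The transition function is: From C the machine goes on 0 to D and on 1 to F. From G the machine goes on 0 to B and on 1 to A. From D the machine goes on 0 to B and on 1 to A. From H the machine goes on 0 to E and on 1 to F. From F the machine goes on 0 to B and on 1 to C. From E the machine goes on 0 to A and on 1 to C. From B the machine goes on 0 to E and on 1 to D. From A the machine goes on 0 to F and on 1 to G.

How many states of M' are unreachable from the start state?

1

No path from A leads to H; the other 7 states are all reachable.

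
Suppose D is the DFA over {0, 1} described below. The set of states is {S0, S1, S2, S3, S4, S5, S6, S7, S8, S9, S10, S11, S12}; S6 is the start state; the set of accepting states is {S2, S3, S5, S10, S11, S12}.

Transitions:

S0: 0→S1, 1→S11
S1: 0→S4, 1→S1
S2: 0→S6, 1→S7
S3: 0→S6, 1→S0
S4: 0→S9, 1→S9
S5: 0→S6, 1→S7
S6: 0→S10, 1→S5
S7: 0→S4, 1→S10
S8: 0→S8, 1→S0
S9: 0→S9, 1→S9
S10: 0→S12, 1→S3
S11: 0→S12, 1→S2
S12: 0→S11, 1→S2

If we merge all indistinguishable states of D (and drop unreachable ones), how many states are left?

5

First remove the unreachable states {S8}; 12 states remain.
Initial partition by acceptance: {S2,S3,S5,S10,S11,S12} | {S0,S1,S4,S6,S7,S9}.
Split {S2,S3,S5,S10,S11,S12} by δ(·,0) → {S2,S3,S5} and {S10,S11,S12}.
Split {S0,S1,S4,S6,S7,S9} by δ(·,0) → {S0,S1,S4,S7,S9} and {S6}.
Split {S0,S1,S4,S7,S9} by δ(·,1) → {S1,S4,S9} and {S0,S7}.
Stable partition: {S2,S3,S5} | {S1,S4,S9} | {S10,S11,S12} | {S6} | {S0,S7} — 5 equivalence classes.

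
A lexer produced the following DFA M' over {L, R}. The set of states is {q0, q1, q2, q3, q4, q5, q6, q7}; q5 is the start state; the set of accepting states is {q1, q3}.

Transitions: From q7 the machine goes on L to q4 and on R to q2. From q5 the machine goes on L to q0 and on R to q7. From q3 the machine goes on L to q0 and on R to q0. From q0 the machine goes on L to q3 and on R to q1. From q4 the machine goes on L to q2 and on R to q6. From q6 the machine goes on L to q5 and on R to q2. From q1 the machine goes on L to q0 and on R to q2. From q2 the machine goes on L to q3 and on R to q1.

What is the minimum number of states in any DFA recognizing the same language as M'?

Start with accepting vs non-accepting: {q1,q3} | {q0,q2,q4,q5,q6,q7}.
On input L, block {q0,q2,q4,q5,q6,q7} splits into {q4,q5,q6,q7} and {q0,q2}.
Split {q4,q5,q6,q7} by δ(·,L) → {q4,q5} and {q6,q7}.
No further refinement is possible. Final partition (4 blocks): {q1,q3} | {q4,q5} | {q0,q2} | {q6,q7}.

4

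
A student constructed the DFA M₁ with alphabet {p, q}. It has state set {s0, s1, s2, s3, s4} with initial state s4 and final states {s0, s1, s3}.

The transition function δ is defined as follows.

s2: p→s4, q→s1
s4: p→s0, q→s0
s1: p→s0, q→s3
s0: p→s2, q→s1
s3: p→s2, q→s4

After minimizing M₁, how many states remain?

5

Every state is reachable, so we keep all 5.
P0 = {s0,s1,s3} | {s2,s4}.
Split {s0,s1,s3} by δ(·,p) → {s0,s3} and {s1}.
On input q, block {s0,s3} splits into {s0} and {s3}.
Refine {s2,s4} on symbol p: members go to different blocks, giving {s2} and {s4}.
Stable partition: {s0} | {s2} | {s1} | {s3} | {s4} — 5 equivalence classes.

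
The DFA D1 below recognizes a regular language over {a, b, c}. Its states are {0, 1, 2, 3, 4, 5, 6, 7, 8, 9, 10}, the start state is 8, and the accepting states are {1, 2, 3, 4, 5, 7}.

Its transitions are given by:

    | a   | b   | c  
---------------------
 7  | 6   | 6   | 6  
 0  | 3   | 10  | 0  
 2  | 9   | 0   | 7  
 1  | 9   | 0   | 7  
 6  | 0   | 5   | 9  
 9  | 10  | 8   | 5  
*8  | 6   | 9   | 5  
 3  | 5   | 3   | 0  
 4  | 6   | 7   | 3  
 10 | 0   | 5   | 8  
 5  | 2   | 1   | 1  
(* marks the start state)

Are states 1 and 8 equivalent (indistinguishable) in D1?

No

Reachable states from the start: {0,1,2,3,5,6,7,8,9,10}. Unreachable: {4} — drop them.
P0 = {1,2,3,5,7} | {0,6,8,9,10}.
Refine {1,2,3,5,7} on symbol a: members go to different blocks, giving {1,2,7} and {3,5}.
Refine {1,2,7} on symbol c: members go to different blocks, giving {1,2} and {7}.
Split {0,6,8,9,10} by δ(·,a) → {6,8,9,10} and {0}.
On input a, block {6,8,9,10} splits into {6,10} and {8,9}.
Split {3,5} by δ(·,a) → {3} and {5}.
Stable partition: {1,2} | {6,10} | {3} | {7} | {0} | {8,9} | {5} — 7 equivalence classes.
1 and 8 end up in different blocks, so they are distinguishable. For instance, the string 'ε' is accepted from only 1.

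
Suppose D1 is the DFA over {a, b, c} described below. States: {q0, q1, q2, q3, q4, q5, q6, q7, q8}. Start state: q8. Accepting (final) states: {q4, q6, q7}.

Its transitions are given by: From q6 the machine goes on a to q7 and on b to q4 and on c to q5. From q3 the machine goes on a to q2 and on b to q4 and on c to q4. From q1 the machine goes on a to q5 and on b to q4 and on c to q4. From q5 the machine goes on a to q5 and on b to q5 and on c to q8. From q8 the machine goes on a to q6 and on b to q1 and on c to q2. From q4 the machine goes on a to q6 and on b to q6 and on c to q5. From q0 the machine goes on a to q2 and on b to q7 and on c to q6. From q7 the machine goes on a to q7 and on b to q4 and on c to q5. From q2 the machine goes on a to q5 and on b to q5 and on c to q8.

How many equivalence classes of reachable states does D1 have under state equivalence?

First remove the unreachable states {q0,q3}; 7 states remain.
Start with accepting vs non-accepting: {q4,q6,q7} | {q1,q2,q5,q8}.
Refine {q1,q2,q5,q8} on symbol a: members go to different blocks, giving {q1,q2,q5} and {q8}.
On input b, block {q1,q2,q5} splits into {q2,q5} and {q1}.
Stable partition: {q4,q6,q7} | {q2,q5} | {q8} | {q1} — 4 equivalence classes.

4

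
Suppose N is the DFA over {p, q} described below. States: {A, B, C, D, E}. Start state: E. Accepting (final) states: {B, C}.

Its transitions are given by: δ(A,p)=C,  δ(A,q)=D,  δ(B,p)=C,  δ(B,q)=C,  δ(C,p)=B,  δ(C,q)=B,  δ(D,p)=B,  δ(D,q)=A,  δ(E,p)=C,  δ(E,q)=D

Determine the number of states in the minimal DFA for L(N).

P0 = {B,C} | {A,D,E}.
The partition is now stable with 2 blocks: {B,C} | {A,D,E}.

2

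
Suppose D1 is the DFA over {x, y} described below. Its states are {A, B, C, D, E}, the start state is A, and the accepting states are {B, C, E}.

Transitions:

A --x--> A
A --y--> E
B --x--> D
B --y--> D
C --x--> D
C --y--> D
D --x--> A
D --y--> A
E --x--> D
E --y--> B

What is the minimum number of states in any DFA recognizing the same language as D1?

First remove the unreachable states {C}; 4 states remain.
Start with accepting vs non-accepting: {B,E} | {A,D}.
Refine {B,E} on symbol y: members go to different blocks, giving {B} and {E}.
Split {A,D} by δ(·,y) → {A} and {D}.
No further refinement is possible. Final partition (4 blocks): {B} | {A} | {E} | {D}.

4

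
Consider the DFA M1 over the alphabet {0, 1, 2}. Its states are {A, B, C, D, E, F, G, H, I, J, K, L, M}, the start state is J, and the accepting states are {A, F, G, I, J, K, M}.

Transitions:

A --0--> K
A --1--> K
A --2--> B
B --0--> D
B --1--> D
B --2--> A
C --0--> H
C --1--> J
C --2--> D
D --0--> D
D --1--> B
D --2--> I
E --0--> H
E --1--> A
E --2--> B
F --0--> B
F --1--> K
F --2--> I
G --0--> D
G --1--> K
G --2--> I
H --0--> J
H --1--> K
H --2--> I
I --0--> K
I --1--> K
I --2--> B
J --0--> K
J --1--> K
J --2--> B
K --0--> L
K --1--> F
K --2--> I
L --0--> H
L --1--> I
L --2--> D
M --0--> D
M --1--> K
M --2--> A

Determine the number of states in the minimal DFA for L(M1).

Reachable states from the start: {A,B,D,F,H,I,J,K,L}. Unreachable: {C,E,G,M} — drop them.
Start with accepting vs non-accepting: {A,F,I,J,K} | {B,D,H,L}.
Refine {A,F,I,J,K} on symbol 0: members go to different blocks, giving {A,I,J} and {F,K}.
Refine {B,D,H,L} on symbol 0: members go to different blocks, giving {B,D,L} and {H}.
On input 0, block {B,D,L} splits into {B,D} and {L}.
Split {F,K} by δ(·,0) → {F} and {K}.
The partition is now stable with 6 blocks: {A,I,J} | {B,D} | {F} | {H} | {L} | {K}.

6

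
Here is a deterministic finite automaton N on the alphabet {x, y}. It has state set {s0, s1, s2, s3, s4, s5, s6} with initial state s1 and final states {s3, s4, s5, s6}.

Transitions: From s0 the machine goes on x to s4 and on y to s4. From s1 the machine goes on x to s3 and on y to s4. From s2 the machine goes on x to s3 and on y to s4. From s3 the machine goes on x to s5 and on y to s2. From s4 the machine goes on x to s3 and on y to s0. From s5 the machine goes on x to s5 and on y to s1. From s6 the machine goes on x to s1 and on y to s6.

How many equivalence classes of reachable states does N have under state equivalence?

2

States {s6} cannot be reached from the start state, so discard them.
Start with accepting vs non-accepting: {s3,s4,s5} | {s0,s1,s2}.
No further refinement is possible. Final partition (2 blocks): {s3,s4,s5} | {s0,s1,s2}.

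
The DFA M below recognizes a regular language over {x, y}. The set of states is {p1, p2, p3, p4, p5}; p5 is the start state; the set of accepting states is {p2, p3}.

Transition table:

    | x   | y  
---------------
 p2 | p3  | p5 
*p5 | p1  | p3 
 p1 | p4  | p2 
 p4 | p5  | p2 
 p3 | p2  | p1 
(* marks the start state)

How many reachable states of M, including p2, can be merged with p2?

2

Every state is reachable, so we keep all 5.
Start with accepting vs non-accepting: {p2,p3} | {p1,p4,p5}.
Stable partition: {p2,p3} | {p1,p4,p5} — 2 equivalence classes.
State p2 belongs to the block {p2,p3}, which has 2 states.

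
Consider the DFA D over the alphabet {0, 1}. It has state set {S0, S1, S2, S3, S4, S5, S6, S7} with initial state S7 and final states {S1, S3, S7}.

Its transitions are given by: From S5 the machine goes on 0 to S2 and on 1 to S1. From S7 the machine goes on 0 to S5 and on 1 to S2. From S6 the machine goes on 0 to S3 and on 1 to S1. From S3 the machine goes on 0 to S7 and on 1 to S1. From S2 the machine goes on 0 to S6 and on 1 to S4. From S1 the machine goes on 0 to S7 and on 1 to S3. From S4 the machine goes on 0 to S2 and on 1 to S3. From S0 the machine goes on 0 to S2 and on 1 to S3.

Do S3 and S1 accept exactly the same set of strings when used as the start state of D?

Reachable states from the start: {S1,S2,S3,S4,S5,S6,S7}. Unreachable: {S0} — drop them.
P0 = {S1,S3,S7} | {S2,S4,S5,S6}.
Split {S1,S3,S7} by δ(·,0) → {S1,S3} and {S7}.
On input 0, block {S2,S4,S5,S6} splits into {S2,S4,S5} and {S6}.
On input 0, block {S2,S4,S5} splits into {S4,S5} and {S2}.
The partition is now stable with 5 blocks: {S1,S3} | {S4,S5} | {S7} | {S6} | {S2}.
S3 and S1 lie in the same block of the stable partition, so they are equivalent — no string distinguishes them.

Yes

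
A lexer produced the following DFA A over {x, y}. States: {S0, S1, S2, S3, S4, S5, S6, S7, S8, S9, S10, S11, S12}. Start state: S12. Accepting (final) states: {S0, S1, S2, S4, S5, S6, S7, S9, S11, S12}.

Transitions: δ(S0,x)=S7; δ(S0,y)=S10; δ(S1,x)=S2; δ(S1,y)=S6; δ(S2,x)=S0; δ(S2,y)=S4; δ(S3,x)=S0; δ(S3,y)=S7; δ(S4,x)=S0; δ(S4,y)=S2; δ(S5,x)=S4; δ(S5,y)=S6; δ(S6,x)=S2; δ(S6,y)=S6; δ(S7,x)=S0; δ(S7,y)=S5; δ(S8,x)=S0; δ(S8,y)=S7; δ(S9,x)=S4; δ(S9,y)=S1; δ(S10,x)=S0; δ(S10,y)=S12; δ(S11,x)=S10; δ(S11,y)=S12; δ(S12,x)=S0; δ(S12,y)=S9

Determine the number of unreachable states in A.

3

No path from S12 leads to S3, S8, S11; the other 10 states are all reachable.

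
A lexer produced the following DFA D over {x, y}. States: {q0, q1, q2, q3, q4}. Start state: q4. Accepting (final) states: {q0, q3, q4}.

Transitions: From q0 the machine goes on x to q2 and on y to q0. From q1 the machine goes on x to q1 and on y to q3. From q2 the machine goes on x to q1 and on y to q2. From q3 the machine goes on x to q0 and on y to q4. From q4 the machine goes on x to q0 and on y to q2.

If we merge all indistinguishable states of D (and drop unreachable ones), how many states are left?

Initial partition by acceptance: {q0,q3,q4} | {q1,q2}.
Refine {q0,q3,q4} on symbol x: members go to different blocks, giving {q3,q4} and {q0}.
Split {q3,q4} by δ(·,y) → {q3} and {q4}.
Refine {q1,q2} on symbol y: members go to different blocks, giving {q1} and {q2}.
No further refinement is possible. Final partition (5 blocks): {q3} | {q1} | {q0} | {q4} | {q2}.

5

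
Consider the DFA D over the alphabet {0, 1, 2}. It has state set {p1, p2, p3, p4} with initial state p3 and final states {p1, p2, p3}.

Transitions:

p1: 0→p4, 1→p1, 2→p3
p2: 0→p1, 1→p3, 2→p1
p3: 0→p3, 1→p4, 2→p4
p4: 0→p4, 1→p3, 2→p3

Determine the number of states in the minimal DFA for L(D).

States {p1,p2} cannot be reached from the start state, so discard them.
Start with accepting vs non-accepting: {p3} | {p4}.
No further refinement is possible. Final partition (2 blocks): {p3} | {p4}.

2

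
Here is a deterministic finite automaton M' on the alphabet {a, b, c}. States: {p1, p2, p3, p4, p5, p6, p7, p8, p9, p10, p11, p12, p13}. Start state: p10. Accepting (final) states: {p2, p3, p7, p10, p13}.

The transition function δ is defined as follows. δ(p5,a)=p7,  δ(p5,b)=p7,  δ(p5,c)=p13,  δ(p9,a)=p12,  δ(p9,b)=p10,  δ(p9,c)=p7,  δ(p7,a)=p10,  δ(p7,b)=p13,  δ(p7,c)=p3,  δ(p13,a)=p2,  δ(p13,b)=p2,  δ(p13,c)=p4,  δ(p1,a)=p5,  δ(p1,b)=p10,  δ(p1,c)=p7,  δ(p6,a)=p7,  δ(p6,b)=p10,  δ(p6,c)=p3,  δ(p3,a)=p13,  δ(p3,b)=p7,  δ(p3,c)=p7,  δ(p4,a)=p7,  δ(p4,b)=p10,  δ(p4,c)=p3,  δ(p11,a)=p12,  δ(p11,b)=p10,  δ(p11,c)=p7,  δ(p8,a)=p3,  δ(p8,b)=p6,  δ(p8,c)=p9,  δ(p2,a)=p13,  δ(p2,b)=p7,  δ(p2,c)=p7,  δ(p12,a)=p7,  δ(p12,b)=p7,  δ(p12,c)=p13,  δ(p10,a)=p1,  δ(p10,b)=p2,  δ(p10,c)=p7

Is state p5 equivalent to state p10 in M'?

States {p6,p8,p9,p11,p12} cannot be reached from the start state, so discard them.
Start with accepting vs non-accepting: {p2,p3,p7,p10,p13} | {p1,p4,p5}.
Split {p2,p3,p7,p10,p13} by δ(·,a) → {p2,p3,p7,p13} and {p10}.
On input a, block {p2,p3,p7,p13} splits into {p2,p3,p13} and {p7}.
Refine {p2,p3,p13} on symbol b: members go to different blocks, giving {p2,p3} and {p13}.
Split {p1,p4,p5} by δ(·,a) → {p4,p5} and {p1}.
Split {p4,p5} by δ(·,b) → {p4} and {p5}.
No further refinement is possible. Final partition (7 blocks): {p2,p3} | {p4} | {p10} | {p7} | {p13} | {p1} | {p5}.
p5 and p10 end up in different blocks, so they are distinguishable. For instance, the string 'ε' is accepted from only p10.

No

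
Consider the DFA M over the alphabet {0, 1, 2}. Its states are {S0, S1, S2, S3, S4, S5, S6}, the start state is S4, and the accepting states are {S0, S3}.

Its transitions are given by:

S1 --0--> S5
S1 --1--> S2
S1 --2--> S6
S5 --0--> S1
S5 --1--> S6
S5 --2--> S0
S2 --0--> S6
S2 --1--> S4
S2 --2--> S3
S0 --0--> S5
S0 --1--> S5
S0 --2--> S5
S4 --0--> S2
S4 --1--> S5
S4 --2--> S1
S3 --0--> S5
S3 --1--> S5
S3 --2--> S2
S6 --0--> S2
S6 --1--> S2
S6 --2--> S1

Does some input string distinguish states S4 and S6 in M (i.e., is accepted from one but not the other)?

Initial partition by acceptance: {S0,S3} | {S1,S2,S4,S5,S6}.
Split {S1,S2,S4,S5,S6} by δ(·,2) → {S1,S4,S6} and {S2,S5}.
Stable partition: {S0,S3} | {S1,S4,S6} | {S2,S5} — 3 equivalence classes.
S4 and S6 lie in the same block of the stable partition, so they are equivalent — no string distinguishes them.

No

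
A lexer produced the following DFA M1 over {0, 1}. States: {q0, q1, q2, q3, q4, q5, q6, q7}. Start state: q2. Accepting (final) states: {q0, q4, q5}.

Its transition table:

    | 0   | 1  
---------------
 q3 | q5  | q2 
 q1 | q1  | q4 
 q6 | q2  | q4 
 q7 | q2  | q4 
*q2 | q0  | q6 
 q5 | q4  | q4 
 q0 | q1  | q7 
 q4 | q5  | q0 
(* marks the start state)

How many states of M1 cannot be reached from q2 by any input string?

BFS from q2 reaches {q0, q1, q2, q4, q5, q6, q7}; the 1 state(s) q3 are never visited.

1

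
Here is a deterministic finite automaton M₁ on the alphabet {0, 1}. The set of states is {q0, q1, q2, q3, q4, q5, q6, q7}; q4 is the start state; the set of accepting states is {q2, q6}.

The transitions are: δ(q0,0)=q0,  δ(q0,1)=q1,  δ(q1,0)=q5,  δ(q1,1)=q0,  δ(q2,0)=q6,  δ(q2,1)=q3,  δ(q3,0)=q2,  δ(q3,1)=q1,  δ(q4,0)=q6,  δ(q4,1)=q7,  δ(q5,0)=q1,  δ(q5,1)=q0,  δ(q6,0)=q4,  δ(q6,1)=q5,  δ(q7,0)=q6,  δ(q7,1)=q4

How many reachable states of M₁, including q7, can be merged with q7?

2

First remove the unreachable states {q2,q3}; 6 states remain.
P0 = {q6} | {q0,q1,q4,q5,q7}.
On input 0, block {q0,q1,q4,q5,q7} splits into {q0,q1,q5} and {q4,q7}.
The partition is now stable with 3 blocks: {q6} | {q0,q1,q5} | {q4,q7}.
The equivalence class containing q7 is {q4,q7}, of size 2.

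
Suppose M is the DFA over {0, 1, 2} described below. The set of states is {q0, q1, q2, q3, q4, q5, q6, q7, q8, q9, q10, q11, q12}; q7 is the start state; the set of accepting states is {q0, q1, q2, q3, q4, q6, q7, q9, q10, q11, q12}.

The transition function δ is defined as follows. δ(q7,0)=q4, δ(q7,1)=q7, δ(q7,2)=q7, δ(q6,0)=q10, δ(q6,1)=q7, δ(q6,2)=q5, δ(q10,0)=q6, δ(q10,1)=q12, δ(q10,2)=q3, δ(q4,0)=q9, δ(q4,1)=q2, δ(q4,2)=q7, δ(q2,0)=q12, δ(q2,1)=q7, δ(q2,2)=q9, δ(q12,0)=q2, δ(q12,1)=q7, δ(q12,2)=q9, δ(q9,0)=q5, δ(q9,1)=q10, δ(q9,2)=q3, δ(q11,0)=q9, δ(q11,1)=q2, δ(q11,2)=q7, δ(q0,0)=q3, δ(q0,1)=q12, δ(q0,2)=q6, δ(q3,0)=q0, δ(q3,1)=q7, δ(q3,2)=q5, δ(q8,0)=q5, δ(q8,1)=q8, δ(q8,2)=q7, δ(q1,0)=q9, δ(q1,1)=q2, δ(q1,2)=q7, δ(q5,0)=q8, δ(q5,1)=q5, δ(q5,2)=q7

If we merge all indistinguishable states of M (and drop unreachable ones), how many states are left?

Reachable states from the start: {q0,q2,q3,q4,q5,q6,q7,q8,q9,q10,q12}. Unreachable: {q1,q11} — drop them.
P0 = {q0,q2,q3,q4,q6,q7,q9,q10,q12} | {q5,q8}.
On input 0, block {q0,q2,q3,q4,q6,q7,q9,q10,q12} splits into {q0,q2,q3,q4,q6,q7,q10,q12} and {q9}.
On input 0, block {q0,q2,q3,q4,q6,q7,q10,q12} splits into {q0,q2,q3,q6,q7,q10,q12} and {q4}.
Split {q0,q2,q3,q6,q7,q10,q12} by δ(·,0) → {q0,q2,q3,q6,q10,q12} and {q7}.
Refine {q0,q2,q3,q6,q10,q12} on symbol 1: members go to different blocks, giving {q2,q3,q6,q12} and {q0,q10}.
Split {q2,q3,q6,q12} by δ(·,0) → {q2,q12} and {q3,q6}.
Stable partition: {q2,q12} | {q5,q8} | {q9} | {q4} | {q7} | {q0,q10} | {q3,q6} — 7 equivalence classes.

7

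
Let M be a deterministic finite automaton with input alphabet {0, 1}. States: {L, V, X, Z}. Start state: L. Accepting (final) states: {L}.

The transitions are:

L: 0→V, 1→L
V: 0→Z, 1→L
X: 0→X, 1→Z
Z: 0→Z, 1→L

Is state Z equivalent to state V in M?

First remove the unreachable states {X}; 3 states remain.
Start with accepting vs non-accepting: {L} | {V,Z}.
No further refinement is possible. Final partition (2 blocks): {L} | {V,Z}.
Z and V lie in the same block of the stable partition, so they are equivalent — no string distinguishes them.

Yes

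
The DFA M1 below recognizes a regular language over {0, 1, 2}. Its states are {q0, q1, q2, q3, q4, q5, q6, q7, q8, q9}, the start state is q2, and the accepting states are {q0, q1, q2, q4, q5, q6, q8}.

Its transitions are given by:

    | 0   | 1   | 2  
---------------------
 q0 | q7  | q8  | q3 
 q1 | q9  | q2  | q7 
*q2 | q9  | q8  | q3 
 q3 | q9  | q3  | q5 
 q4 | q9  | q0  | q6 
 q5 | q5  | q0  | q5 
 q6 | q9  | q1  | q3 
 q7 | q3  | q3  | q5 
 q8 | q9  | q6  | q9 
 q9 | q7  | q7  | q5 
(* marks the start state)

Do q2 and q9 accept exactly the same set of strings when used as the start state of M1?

No

States {q4} cannot be reached from the start state, so discard them.
P0 = {q0,q1,q2,q5,q6,q8} | {q3,q7,q9}.
Refine {q0,q1,q2,q5,q6,q8} on symbol 0: members go to different blocks, giving {q0,q1,q2,q6,q8} and {q5}.
Stable partition: {q0,q1,q2,q6,q8} | {q3,q7,q9} | {q5} — 3 equivalence classes.
q2 and q9 end up in different blocks, so they are distinguishable. For instance, the string 'ε' is accepted from only q2.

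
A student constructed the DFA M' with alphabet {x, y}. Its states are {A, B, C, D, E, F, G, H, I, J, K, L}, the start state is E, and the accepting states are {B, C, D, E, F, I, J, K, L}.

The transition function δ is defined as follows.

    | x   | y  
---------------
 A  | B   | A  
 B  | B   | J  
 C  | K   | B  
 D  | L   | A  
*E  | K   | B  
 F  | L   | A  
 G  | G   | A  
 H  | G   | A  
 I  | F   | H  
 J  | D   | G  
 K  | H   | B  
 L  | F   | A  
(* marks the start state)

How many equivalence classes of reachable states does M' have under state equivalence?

Reachable states from the start: {A,B,D,E,F,G,H,J,K,L}. Unreachable: {C,I} — drop them.
Start with accepting vs non-accepting: {B,D,E,F,J,K,L} | {A,G,H}.
Refine {B,D,E,F,J,K,L} on symbol x: members go to different blocks, giving {B,D,E,F,J,L} and {K}.
On input x, block {B,D,E,F,J,L} splits into {B,D,F,J,L} and {E}.
On input y, block {B,D,F,J,L} splits into {D,F,J,L} and {B}.
Refine {A,G,H} on symbol x: members go to different blocks, giving {G,H} and {A}.
On input y, block {D,F,J,L} splits into {D,F,L} and {J}.
No further refinement is possible. Final partition (7 blocks): {D,F,L} | {G,H} | {K} | {E} | {B} | {A} | {J}.

7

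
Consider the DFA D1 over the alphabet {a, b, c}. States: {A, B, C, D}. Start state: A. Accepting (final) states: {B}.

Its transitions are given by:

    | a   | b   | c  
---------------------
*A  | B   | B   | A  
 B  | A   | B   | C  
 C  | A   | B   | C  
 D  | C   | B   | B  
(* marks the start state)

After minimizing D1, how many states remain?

3

First remove the unreachable states {D}; 3 states remain.
Start with accepting vs non-accepting: {B} | {A,C}.
Split {A,C} by δ(·,a) → {A} and {C}.
No further refinement is possible. Final partition (3 blocks): {B} | {A} | {C}.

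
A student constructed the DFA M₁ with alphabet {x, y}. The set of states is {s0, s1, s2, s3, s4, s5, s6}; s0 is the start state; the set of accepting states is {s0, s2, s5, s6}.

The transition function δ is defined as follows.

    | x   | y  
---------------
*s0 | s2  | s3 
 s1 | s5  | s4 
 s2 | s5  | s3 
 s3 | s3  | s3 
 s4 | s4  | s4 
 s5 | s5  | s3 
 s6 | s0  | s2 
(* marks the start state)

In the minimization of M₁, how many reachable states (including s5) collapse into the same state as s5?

3

First remove the unreachable states {s1,s4,s6}; 4 states remain.
P0 = {s0,s2,s5} | {s3}.
Stable partition: {s0,s2,s5} | {s3} — 2 equivalence classes.
The equivalence class containing s5 is {s0,s2,s5}, of size 3.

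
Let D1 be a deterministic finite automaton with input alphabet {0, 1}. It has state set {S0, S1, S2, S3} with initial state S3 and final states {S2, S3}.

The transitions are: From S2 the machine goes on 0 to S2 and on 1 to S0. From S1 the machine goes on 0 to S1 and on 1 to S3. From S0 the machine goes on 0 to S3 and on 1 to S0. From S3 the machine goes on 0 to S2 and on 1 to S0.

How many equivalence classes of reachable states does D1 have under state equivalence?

States {S1} cannot be reached from the start state, so discard them.
Initial partition by acceptance: {S2,S3} | {S0}.
Stable partition: {S2,S3} | {S0} — 2 equivalence classes.

2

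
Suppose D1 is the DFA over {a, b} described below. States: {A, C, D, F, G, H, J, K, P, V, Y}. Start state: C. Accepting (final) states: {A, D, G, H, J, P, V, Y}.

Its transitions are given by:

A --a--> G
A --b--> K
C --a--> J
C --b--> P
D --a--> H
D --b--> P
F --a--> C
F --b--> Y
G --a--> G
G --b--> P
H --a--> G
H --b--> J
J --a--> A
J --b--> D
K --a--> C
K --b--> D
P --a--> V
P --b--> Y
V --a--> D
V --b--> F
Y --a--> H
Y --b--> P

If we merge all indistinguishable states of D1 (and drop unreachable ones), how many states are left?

5

Initial partition by acceptance: {A,D,G,H,J,P,V,Y} | {C,F,K}.
Split {A,D,G,H,J,P,V,Y} by δ(·,b) → {D,G,H,J,P,Y} and {A,V}.
Split {D,G,H,J,P,Y} by δ(·,a) → {D,G,H,Y} and {J,P}.
Split {C,F,K} by δ(·,a) → {F,K} and {C}.
Stable partition: {D,G,H,Y} | {F,K} | {A,V} | {J,P} | {C} — 5 equivalence classes.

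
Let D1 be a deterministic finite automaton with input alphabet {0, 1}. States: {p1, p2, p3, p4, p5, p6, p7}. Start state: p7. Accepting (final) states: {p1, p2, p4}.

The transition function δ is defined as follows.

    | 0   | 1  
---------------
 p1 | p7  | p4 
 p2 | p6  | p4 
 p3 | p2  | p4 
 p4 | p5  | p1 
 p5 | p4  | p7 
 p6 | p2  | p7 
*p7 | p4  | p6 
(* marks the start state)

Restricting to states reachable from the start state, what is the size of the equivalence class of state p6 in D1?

Reachable states from the start: {p1,p2,p4,p5,p6,p7}. Unreachable: {p3} — drop them.
Initial partition by acceptance: {p1,p2,p4} | {p5,p6,p7}.
No further refinement is possible. Final partition (2 blocks): {p1,p2,p4} | {p5,p6,p7}.
State p6 belongs to the block {p5,p6,p7}, which has 3 states.

3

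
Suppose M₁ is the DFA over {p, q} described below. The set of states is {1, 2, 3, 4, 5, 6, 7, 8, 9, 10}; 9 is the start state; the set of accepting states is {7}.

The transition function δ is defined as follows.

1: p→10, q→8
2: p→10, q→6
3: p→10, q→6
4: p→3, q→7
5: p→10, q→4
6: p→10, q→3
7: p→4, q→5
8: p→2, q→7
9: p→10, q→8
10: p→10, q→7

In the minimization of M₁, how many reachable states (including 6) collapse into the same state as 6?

3

First remove the unreachable states {1}; 9 states remain.
Start with accepting vs non-accepting: {7} | {2,3,4,5,6,8,9,10}.
Refine {2,3,4,5,6,8,9,10} on symbol q: members go to different blocks, giving {2,3,5,6,9} and {4,8,10}.
Refine {2,3,5,6,9} on symbol q: members go to different blocks, giving {2,3,6} and {5,9}.
On input p, block {4,8,10} splits into {4,8} and {10}.
No further refinement is possible. Final partition (5 blocks): {7} | {2,3,6} | {4,8} | {5,9} | {10}.
The equivalence class containing 6 is {2,3,6}, of size 3.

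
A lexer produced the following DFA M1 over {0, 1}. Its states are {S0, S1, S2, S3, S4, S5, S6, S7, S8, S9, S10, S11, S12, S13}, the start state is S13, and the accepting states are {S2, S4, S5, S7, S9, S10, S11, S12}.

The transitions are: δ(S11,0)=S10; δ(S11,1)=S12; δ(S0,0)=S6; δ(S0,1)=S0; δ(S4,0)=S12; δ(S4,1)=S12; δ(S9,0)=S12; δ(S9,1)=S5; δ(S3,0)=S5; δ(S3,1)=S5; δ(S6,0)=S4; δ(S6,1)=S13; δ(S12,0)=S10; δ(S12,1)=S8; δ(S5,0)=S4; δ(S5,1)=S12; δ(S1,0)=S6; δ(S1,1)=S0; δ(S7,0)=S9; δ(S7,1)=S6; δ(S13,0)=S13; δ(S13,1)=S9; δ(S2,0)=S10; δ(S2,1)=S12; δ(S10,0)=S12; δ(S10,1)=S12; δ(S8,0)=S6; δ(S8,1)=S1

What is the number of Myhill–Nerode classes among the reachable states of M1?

7

Reachable states from the start: {S0,S1,S4,S5,S6,S8,S9,S10,S12,S13}. Unreachable: {S2,S3,S7,S11} — drop them.
Start with accepting vs non-accepting: {S4,S5,S9,S10,S12} | {S0,S1,S6,S8,S13}.
Split {S4,S5,S9,S10,S12} by δ(·,1) → {S4,S5,S9,S10} and {S12}.
Refine {S4,S5,S9,S10} on symbol 0: members go to different blocks, giving {S4,S9,S10} and {S5}.
Refine {S4,S9,S10} on symbol 1: members go to different blocks, giving {S4,S10} and {S9}.
On input 0, block {S0,S1,S6,S8,S13} splits into {S0,S1,S8,S13} and {S6}.
Split {S0,S1,S8,S13} by δ(·,0) → {S0,S1,S8} and {S13}.
The partition is now stable with 7 blocks: {S4,S10} | {S0,S1,S8} | {S12} | {S5} | {S9} | {S6} | {S13}.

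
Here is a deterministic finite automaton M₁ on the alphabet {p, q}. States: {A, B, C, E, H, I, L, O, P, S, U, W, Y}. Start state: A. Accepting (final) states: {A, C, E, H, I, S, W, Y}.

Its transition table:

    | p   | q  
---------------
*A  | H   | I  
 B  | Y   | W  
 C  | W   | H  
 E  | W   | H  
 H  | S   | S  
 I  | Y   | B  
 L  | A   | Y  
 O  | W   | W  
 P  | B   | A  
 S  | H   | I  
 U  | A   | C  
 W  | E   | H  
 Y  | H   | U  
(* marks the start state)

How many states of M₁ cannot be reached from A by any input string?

Starting at A and following transitions, the reachable set is {A, B, C, E, H, I, S, U, W, Y}. That leaves L, O, P unreachable — 3 in total.

3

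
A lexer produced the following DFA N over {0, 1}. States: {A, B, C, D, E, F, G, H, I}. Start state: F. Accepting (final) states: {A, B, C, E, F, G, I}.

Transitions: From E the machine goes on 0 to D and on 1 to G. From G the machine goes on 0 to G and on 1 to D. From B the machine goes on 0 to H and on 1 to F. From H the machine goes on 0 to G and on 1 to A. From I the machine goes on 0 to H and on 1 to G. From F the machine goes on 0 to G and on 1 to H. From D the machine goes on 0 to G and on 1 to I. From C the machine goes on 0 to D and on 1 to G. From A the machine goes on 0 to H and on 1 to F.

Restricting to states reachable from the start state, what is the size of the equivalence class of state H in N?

2

First remove the unreachable states {B,C,E}; 6 states remain.
Initial partition by acceptance: {A,F,G,I} | {D,H}.
On input 0, block {A,F,G,I} splits into {A,I} and {F,G}.
No further refinement is possible. Final partition (3 blocks): {A,I} | {D,H} | {F,G}.
The equivalence class containing H is {D,H}, of size 2.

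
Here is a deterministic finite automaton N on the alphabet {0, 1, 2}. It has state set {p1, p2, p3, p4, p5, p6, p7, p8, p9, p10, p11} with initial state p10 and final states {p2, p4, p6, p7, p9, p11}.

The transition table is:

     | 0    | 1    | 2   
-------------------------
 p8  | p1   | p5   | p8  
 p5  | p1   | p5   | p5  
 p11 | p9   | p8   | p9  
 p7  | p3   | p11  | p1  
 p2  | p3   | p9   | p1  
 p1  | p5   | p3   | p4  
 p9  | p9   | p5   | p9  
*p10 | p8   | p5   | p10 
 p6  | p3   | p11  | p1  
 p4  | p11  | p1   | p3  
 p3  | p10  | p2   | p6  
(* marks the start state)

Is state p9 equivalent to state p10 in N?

No

States {p7} cannot be reached from the start state, so discard them.
Start with accepting vs non-accepting: {p2,p4,p6,p9,p11} | {p1,p3,p5,p8,p10}.
Split {p2,p4,p6,p9,p11} by δ(·,0) → {p4,p9,p11} and {p2,p6}.
Refine {p4,p9,p11} on symbol 2: members go to different blocks, giving {p9,p11} and {p4}.
Split {p1,p3,p5,p8,p10} by δ(·,1) → {p1,p5,p8,p10} and {p3}.
On input 1, block {p1,p5,p8,p10} splits into {p5,p8,p10} and {p1}.
Split {p5,p8,p10} by δ(·,0) → {p5,p8} and {p10}.
Stable partition: {p9,p11} | {p5,p8} | {p2,p6} | {p4} | {p3} | {p1} | {p10} — 7 equivalence classes.
p9 and p10 end up in different blocks, so they are distinguishable. For instance, the string 'ε' is accepted from only p9.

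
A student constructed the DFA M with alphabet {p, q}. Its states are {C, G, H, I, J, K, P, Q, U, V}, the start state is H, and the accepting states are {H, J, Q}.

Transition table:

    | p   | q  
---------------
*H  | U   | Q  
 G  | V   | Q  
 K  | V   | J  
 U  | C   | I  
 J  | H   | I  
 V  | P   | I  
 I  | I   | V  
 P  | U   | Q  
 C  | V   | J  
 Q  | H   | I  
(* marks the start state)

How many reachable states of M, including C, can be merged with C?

2

First remove the unreachable states {G,K}; 8 states remain.
Initial partition by acceptance: {H,J,Q} | {C,I,P,U,V}.
On input p, block {H,J,Q} splits into {J,Q} and {H}.
Refine {C,I,P,U,V} on symbol q: members go to different blocks, giving {I,U,V} and {C,P}.
Refine {I,U,V} on symbol p: members go to different blocks, giving {U,V} and {I}.
No further refinement is possible. Final partition (5 blocks): {J,Q} | {U,V} | {H} | {C,P} | {I}.
State C belongs to the block {C,P}, which has 2 states.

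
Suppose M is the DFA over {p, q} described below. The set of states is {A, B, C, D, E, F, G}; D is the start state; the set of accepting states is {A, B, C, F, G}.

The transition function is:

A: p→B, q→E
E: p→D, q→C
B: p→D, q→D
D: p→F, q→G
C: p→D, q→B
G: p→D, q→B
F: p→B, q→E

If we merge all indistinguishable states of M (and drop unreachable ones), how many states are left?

5

Reachable states from the start: {B,C,D,E,F,G}. Unreachable: {A} — drop them.
P0 = {B,C,F,G} | {D,E}.
Refine {B,C,F,G} on symbol p: members go to different blocks, giving {B,C,G} and {F}.
On input q, block {B,C,G} splits into {C,G} and {B}.
Split {D,E} by δ(·,p) → {D} and {E}.
No further refinement is possible. Final partition (5 blocks): {C,G} | {D} | {F} | {B} | {E}.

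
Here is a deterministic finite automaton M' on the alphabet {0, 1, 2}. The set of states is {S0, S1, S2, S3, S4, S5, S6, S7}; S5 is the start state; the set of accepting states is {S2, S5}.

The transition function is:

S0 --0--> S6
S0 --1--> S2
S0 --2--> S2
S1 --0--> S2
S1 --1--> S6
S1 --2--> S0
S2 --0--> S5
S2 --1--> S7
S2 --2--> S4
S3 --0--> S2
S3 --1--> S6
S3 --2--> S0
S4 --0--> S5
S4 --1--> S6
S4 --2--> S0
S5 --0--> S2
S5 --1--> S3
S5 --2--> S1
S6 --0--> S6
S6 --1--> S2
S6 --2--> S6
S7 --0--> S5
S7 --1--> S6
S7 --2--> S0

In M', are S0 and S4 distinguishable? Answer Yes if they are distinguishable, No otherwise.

Yes

P0 = {S2,S5} | {S0,S1,S3,S4,S6,S7}.
Split {S0,S1,S3,S4,S6,S7} by δ(·,0) → {S1,S3,S4,S7} and {S0,S6}.
On input 2, block {S0,S6} splits into {S0} and {S6}.
No further refinement is possible. Final partition (4 blocks): {S2,S5} | {S1,S3,S4,S7} | {S0} | {S6}.
S0 and S4 end up in different blocks, so they are distinguishable. For instance, the string '0' is accepted from only S4.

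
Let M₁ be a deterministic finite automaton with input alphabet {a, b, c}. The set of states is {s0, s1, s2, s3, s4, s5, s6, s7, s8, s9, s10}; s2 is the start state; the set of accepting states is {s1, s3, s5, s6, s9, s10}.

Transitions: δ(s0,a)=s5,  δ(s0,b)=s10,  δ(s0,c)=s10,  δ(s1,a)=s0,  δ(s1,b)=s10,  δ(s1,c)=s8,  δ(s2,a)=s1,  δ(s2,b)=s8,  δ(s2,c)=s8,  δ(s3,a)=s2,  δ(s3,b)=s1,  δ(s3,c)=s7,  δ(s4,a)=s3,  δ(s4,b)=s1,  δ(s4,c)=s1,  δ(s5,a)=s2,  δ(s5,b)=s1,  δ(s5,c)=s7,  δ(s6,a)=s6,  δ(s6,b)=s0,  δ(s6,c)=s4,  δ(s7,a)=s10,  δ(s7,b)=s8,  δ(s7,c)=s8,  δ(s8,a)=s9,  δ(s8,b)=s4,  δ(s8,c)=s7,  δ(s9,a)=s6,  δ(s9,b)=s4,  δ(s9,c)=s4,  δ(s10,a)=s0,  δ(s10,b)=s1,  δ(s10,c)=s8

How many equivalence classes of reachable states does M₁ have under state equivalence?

Every state is reachable, so we keep all 11.
Start with accepting vs non-accepting: {s1,s3,s5,s6,s9,s10} | {s0,s2,s4,s7,s8}.
On input a, block {s1,s3,s5,s6,s9,s10} splits into {s1,s3,s5,s10} and {s6,s9}.
On input a, block {s0,s2,s4,s7,s8} splits into {s0,s2,s4,s7} and {s8}.
Refine {s1,s3,s5,s10} on symbol c: members go to different blocks, giving {s1,s10} and {s3,s5}.
On input a, block {s0,s2,s4,s7} splits into {s0,s4} and {s2,s7}.
Stable partition: {s1,s10} | {s0,s4} | {s6,s9} | {s8} | {s3,s5} | {s2,s7} — 6 equivalence classes.

6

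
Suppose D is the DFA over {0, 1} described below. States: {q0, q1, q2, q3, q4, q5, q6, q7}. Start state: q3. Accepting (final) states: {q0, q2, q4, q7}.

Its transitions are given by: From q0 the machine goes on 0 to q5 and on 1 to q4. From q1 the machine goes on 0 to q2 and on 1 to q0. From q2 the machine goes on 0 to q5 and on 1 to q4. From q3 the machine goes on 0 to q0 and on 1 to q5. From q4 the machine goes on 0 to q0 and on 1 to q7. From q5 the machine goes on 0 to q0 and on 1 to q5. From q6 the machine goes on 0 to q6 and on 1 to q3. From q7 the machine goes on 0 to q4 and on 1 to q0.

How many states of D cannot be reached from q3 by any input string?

No path from q3 leads to q1, q2, q6; the other 5 states are all reachable.

3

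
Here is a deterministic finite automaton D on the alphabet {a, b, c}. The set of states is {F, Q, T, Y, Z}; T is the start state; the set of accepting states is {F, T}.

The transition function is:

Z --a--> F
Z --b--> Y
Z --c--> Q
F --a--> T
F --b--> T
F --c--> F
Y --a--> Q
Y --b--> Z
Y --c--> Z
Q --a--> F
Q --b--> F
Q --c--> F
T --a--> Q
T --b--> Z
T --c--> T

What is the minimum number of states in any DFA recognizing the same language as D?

P0 = {F,T} | {Q,Y,Z}.
Split {F,T} by δ(·,a) → {T} and {F}.
On input a, block {Q,Y,Z} splits into {Q,Z} and {Y}.
Split {Q,Z} by δ(·,b) → {Z} and {Q}.
Stable partition: {T} | {Z} | {F} | {Y} | {Q} — 5 equivalence classes.

5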